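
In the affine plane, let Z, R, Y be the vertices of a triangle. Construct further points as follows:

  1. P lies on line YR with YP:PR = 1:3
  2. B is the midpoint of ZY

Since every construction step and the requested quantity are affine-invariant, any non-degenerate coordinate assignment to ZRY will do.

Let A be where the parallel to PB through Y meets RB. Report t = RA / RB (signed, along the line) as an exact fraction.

t = 4/3

Assign Z = (0, 0), R = (1, 0), Y = (0, 1) — the answer is frame-independent, so this choice is without loss of generality.
1. P lies on line YR with YP:PR = 1:3 ⇒ P = (1/4, 3/4)
2. B is the midpoint of ZY ⇒ B = (0, 1/2)
through Y parallel to PB: direction (-1/4, -1/4); meets RB at A = (-1/3, 2/3)
A = R + t·(B−R) with t = 4/3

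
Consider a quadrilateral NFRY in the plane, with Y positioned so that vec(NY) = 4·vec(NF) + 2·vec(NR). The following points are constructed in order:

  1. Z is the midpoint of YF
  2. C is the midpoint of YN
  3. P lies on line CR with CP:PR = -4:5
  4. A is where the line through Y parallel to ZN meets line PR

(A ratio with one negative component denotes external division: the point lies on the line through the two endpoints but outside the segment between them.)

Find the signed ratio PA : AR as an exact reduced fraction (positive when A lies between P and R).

PA:AR = 17/3

Work in coordinates with N = (0, 0), F = (1, 0), R = (0, 1), Y = (4, 2).
1. Z is the midpoint of YF ⇒ Z = (5/2, 1)
2. C is the midpoint of YN ⇒ C = (2, 1)
3. P lies on line CR with CP:PR = -4:5 ⇒ P = (10, 1)
4. A is where the line through Y parallel to ZN meets line PR ⇒ A = (3/2, 1)
A = P + t·(R−P) with t = 17/20, so PA:AR = t:(1−t) = 17/20:3/20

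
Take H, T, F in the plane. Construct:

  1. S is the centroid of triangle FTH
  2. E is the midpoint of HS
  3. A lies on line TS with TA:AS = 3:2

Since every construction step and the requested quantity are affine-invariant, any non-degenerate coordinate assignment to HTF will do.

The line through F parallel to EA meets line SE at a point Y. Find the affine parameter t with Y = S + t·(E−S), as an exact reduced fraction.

Assign H = (0, 0), T = (1, 0), F = (0, 1) — the answer is frame-independent, so this choice is without loss of generality.
1. S is the centroid of triangle FTH ⇒ S = (1/3, 1/3)
2. E is the midpoint of HS ⇒ E = (1/6, 1/6)
3. A lies on line TS with TA:AS = 3:2 ⇒ A = (3/5, 1/5)
through F parallel to EA: direction (13/30, 1/30); meets SE at Y = (13/12, 13/12)
Y = S + t·(E−S) with t = -9/2

t = -9/2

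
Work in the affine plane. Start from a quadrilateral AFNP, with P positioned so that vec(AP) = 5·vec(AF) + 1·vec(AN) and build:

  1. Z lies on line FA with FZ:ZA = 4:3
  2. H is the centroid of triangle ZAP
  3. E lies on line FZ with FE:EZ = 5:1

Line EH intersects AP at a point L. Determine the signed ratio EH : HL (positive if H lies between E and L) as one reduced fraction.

EH:HL = 8/3

Work in coordinates with A = (0, 0), F = (1, 0), N = (0, 1), P = (5, 1).
1. Z lies on line FA with FZ:ZA = 4:3 ⇒ Z = (3/7, 0)
2. H is the centroid of triangle ZAP ⇒ H = (38/21, 1/3)
3. E lies on line FZ with FE:EZ = 5:1 ⇒ E = (11/21, 0)
line EH meets AP at L = (55/24, 11/24)
H = E + t·(L−E) with t = 8/11, so EH:HL = 8/11:3/11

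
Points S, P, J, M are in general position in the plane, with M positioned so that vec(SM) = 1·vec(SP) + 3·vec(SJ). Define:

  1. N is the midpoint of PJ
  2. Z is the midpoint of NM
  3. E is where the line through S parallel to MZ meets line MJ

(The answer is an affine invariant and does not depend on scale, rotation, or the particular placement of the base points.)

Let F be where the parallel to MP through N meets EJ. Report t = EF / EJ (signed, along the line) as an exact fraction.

t = -1/2

Choose coordinates S = (0, 0), P = (1, 0), J = (0, 1), M = (1, 3).
1. N is the midpoint of PJ ⇒ N = (1/2, 1/2)
2. Z is the midpoint of NM ⇒ Z = (3/4, 7/4)
3. E is where the line through S parallel to MZ meets line MJ ⇒ E = (1/3, 5/3)
through N parallel to MP: direction (0, -3); meets EJ at F = (1/2, 2)
F = E + t·(J−E) with t = -1/2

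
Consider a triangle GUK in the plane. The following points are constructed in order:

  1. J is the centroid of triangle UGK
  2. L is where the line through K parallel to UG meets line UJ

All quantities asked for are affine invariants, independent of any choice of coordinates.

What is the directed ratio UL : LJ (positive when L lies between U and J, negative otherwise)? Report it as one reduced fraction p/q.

Work in coordinates with G = (0, 0), U = (1, 0), K = (0, 1).
1. J is the centroid of triangle UGK ⇒ J = (1/3, 1/3)
2. L is where the line through K parallel to UG meets line UJ ⇒ L = (-1, 1)
L = U + t·(J−U) with t = 3, so UL:LJ = t:(1−t) = 3:-2

UL:LJ = -3/2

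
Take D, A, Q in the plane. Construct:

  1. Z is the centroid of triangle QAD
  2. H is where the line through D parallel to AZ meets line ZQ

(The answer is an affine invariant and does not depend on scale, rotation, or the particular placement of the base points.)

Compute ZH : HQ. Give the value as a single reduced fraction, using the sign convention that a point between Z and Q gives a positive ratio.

Set D = (0, 0), A = (1, 0), Q = (0, 1); any affine frame gives the same invariant.
1. Z is the centroid of triangle QAD ⇒ Z = (1/3, 1/3)
2. H is where the line through D parallel to AZ meets line ZQ ⇒ H = (2/3, -1/3)
H = Z + t·(Q−Z) with t = -1, so ZH:HQ = t:(1−t) = -1:2

ZH:HQ = -1/2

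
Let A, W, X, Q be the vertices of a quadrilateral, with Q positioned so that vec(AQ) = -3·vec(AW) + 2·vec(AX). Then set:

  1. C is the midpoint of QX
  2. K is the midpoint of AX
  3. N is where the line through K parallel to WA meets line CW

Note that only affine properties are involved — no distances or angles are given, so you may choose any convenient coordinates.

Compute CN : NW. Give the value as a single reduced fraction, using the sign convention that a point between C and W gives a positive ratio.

CN:NW = 2

Work in coordinates with A = (0, 0), W = (1, 0), X = (0, 1), Q = (-3, 2).
1. C is the midpoint of QX ⇒ C = (-3/2, 3/2)
2. K is the midpoint of AX ⇒ K = (0, 1/2)
3. N is where the line through K parallel to WA meets line CW ⇒ N = (1/6, 1/2)
N = C + t·(W−C) with t = 2/3, so CN:NW = t:(1−t) = 2/3:1/3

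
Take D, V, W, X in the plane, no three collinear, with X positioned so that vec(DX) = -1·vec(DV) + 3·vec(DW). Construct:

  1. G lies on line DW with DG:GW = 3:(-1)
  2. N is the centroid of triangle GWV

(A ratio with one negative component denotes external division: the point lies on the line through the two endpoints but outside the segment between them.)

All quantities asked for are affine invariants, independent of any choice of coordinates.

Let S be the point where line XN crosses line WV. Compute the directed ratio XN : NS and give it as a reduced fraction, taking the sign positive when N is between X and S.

Choose coordinates D = (0, 0), V = (1, 0), W = (0, 1), X = (-1, 3).
1. G lies on line DW with DG:GW = 3:(-1) ⇒ G = (0, 3/2)
2. N is the centroid of triangle GWV ⇒ N = (1/3, 5/6)
line XN meets WV at S = (3/5, 2/5)
N = X + t·(S−X) with t = 5/6, so XN:NS = 5/6:1/6

XN:NS = 5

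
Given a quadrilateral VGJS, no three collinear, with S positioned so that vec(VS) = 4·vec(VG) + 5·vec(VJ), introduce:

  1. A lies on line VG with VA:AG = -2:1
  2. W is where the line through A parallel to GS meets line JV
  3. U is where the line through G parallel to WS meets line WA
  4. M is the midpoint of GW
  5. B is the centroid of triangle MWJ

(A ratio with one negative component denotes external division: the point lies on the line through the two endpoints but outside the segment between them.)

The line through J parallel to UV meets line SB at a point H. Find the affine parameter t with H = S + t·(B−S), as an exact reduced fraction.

t = 384/233

Choose coordinates V = (0, 0), G = (1, 0), J = (0, 1), S = (4, 5).
1. A lies on line VG with VA:AG = -2:1 ⇒ A = (2, 0)
2. W is where the line through A parallel to GS meets line JV ⇒ W = (0, -10/3)
3. U is where the line through G parallel to WS meets line WA ⇒ U = (-3, -25/3)
4. M is the midpoint of GW ⇒ M = (1/2, -5/3)
5. B is the centroid of triangle MWJ ⇒ B = (1/6, -4/3)
through J parallel to UV: direction (3, 25/3); meets SB at H = (-540/233, -1267/233)
H = S + t·(B−S) with t = 384/233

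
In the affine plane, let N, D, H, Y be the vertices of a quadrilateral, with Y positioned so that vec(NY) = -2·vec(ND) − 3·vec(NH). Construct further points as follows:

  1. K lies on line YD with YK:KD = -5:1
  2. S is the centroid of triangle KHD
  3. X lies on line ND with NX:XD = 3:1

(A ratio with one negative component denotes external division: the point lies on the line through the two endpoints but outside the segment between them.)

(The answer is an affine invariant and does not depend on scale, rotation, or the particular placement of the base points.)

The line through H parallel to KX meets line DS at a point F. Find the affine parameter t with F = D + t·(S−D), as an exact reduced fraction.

t = 84/31

Assign N = (0, 0), D = (1, 0), H = (0, 1), Y = (-2, -3) — the answer is frame-independent, so this choice is without loss of generality.
1. K lies on line YD with YK:KD = -5:1 ⇒ K = (7/4, 3/4)
2. S is the centroid of triangle KHD ⇒ S = (11/12, 7/12)
3. X lies on line ND with NX:XD = 3:1 ⇒ X = (3/4, 0)
through H parallel to KX: direction (-1, -3/4); meets DS at F = (24/31, 49/31)
F = D + t·(S−D) with t = 84/31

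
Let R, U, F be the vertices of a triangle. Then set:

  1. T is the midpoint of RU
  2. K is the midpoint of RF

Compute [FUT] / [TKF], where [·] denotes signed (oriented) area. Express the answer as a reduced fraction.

[FUT]:[TKF] = 2

Assign R = (0, 0), U = (1, 0), F = (0, 1) — the answer is frame-independent, so this choice is without loss of generality.
1. T is the midpoint of RU ⇒ T = (1/2, 0)
2. K is the midpoint of RF ⇒ K = (0, 1/2)
2·[FUT] = -1/2, 2·[TKF] = -1/4
[FUT]:[TKF] = -1/2:-1/4 = 2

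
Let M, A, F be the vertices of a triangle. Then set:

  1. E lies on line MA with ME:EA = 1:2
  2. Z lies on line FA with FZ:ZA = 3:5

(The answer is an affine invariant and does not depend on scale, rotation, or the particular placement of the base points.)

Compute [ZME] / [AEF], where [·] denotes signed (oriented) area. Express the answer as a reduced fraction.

Choose coordinates M = (0, 0), A = (1, 0), F = (0, 1).
1. E lies on line MA with ME:EA = 1:2 ⇒ E = (1/3, 0)
2. Z lies on line FA with FZ:ZA = 3:5 ⇒ Z = (3/8, 5/8)
2·[ZME] = 5/24, 2·[AEF] = -2/3
[ZME]:[AEF] = 5/24:-2/3 = -5/16

[ZME]:[AEF] = -5/16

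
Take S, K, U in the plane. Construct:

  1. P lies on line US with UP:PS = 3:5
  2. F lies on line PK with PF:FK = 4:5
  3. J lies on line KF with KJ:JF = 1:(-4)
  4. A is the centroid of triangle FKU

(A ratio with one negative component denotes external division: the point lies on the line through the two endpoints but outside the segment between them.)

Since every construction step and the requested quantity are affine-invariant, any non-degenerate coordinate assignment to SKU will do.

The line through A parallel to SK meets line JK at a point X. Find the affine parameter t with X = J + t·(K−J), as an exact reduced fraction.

Choose coordinates S = (0, 0), K = (1, 0), U = (0, 1).
1. P lies on line US with UP:PS = 3:5 ⇒ P = (0, 5/8)
2. F lies on line PK with PF:FK = 4:5 ⇒ F = (4/9, 25/72)
3. J lies on line KF with KJ:JF = 1:(-4) ⇒ J = (32/27, -25/216)
4. A is the centroid of triangle FKU ⇒ A = (13/27, 97/216)
through A parallel to SK: direction (1, 0); meets JK at X = (38/135, 97/216)
X = J + t·(K−J) with t = 122/25

t = 122/25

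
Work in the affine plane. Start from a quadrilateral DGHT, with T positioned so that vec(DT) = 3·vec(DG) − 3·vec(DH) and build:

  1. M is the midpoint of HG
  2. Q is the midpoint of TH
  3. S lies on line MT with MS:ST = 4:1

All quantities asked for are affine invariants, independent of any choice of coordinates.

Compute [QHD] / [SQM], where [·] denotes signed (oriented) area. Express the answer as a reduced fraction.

[QHD]:[SQM] = -15/2

Set D = (0, 0), G = (1, 0), H = (0, 1), T = (3, -3); any affine frame gives the same invariant.
1. M is the midpoint of HG ⇒ M = (1/2, 1/2)
2. Q is the midpoint of TH ⇒ Q = (3/2, -1)
3. S lies on line MT with MS:ST = 4:1 ⇒ S = (5/2, -23/10)
2·[QHD] = 3/2, 2·[SQM] = -1/5
[QHD]:[SQM] = 3/2:-1/5 = -15/2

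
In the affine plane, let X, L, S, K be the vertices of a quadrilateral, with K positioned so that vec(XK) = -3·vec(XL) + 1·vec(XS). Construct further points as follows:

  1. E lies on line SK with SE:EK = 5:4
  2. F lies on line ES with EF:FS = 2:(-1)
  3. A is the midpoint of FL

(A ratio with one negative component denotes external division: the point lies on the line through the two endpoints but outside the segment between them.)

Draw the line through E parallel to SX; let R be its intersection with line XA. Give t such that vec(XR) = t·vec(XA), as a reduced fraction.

t = -5/4

Choose coordinates X = (0, 0), L = (1, 0), S = (0, 1), K = (-3, 1).
1. E lies on line SK with SE:EK = 5:4 ⇒ E = (-5/3, 1)
2. F lies on line ES with EF:FS = 2:(-1) ⇒ F = (5/3, 1)
3. A is the midpoint of FL ⇒ A = (4/3, 1/2)
through E parallel to SX: direction (0, -1); meets XA at R = (-5/3, -5/8)
R = X + t·(A−X) with t = -5/4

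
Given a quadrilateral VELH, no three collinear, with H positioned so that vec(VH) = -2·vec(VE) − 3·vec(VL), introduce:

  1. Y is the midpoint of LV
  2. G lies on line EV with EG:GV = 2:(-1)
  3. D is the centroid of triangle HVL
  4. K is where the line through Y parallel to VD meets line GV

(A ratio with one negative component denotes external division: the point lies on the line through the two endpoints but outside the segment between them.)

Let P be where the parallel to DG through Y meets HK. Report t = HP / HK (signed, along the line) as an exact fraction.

Work in coordinates with V = (0, 0), E = (1, 0), L = (0, 1), H = (-2, -3).
1. Y is the midpoint of LV ⇒ Y = (0, 1/2)
2. G lies on line EV with EG:GV = 2:(-1) ⇒ G = (-1, 0)
3. D is the centroid of triangle HVL ⇒ D = (-2/3, -2/3)
4. K is where the line through Y parallel to VD meets line GV ⇒ K = (-1/2, 0)
through Y parallel to DG: direction (-1/3, 2/3); meets HK at P = (-1/8, 3/4)
P = H + t·(K−H) with t = 5/4

t = 5/4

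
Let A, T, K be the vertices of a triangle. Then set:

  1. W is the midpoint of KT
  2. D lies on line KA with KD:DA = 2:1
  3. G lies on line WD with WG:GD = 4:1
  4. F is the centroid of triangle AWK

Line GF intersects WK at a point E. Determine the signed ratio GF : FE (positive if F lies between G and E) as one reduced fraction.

GF:FE = 3/5

Set A = (0, 0), T = (1, 0), K = (0, 1); any affine frame gives the same invariant.
1. W is the midpoint of KT ⇒ W = (1/2, 1/2)
2. D lies on line KA with KD:DA = 2:1 ⇒ D = (0, 1/3)
3. G lies on line WD with WG:GD = 4:1 ⇒ G = (1/10, 11/30)
4. F is the centroid of triangle AWK ⇒ F = (1/6, 1/2)
line GF meets WK at E = (5/18, 13/18)
F = G + t·(E−G) with t = 3/8, so GF:FE = 3/8:5/8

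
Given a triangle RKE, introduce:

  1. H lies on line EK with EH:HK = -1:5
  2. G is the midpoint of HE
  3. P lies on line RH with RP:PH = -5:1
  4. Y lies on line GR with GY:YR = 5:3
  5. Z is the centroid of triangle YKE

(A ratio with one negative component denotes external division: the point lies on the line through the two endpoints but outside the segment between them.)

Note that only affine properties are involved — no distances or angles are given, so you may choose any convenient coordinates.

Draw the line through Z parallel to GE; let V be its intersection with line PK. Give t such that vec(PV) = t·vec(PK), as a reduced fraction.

t = 11/6

Choose coordinates R = (0, 0), K = (1, 0), E = (0, 1).
1. H lies on line EK with EH:HK = -1:5 ⇒ H = (-1/4, 5/4)
2. G is the midpoint of HE ⇒ G = (-1/8, 9/8)
3. P lies on line RH with RP:PH = -5:1 ⇒ P = (-5/16, 25/16)
4. Y lies on line GR with GY:YR = 5:3 ⇒ Y = (-3/64, 27/64)
5. Z is the centroid of triangle YKE ⇒ Z = (61/192, 91/192)
through Z parallel to GE: direction (1/8, -1/8); meets PK at V = (67/32, -125/96)
V = P + t·(K−P) with t = 11/6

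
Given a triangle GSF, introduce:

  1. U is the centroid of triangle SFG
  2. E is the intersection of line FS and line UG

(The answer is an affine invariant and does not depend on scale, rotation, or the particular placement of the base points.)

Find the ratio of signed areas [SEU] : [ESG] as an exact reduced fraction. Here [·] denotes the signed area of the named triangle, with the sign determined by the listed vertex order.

Assign G = (0, 0), S = (1, 0), F = (0, 1) — the answer is frame-independent, so this choice is without loss of generality.
1. U is the centroid of triangle SFG ⇒ U = (1/3, 1/3)
2. E is the intersection of line FS and line UG ⇒ E = (1/2, 1/2)
2·[SEU] = 1/6, 2·[ESG] = -1/2
[SEU]:[ESG] = 1/6:-1/2 = -1/3

[SEU]:[ESG] = -1/3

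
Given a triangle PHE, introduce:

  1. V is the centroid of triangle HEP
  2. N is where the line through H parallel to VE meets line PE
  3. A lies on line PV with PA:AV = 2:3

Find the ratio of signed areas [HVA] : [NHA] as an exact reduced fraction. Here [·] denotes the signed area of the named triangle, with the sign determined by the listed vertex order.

[HVA]:[NHA] = -1/8

Assign P = (0, 0), H = (1, 0), E = (0, 1) — the answer is frame-independent, so this choice is without loss of generality.
1. V is the centroid of triangle HEP ⇒ V = (1/3, 1/3)
2. N is where the line through H parallel to VE meets line PE ⇒ N = (0, 2)
3. A lies on line PV with PA:AV = 2:3 ⇒ A = (2/15, 2/15)
2·[HVA] = 1/5, 2·[NHA] = -8/5
[HVA]:[NHA] = 1/5:-8/5 = -1/8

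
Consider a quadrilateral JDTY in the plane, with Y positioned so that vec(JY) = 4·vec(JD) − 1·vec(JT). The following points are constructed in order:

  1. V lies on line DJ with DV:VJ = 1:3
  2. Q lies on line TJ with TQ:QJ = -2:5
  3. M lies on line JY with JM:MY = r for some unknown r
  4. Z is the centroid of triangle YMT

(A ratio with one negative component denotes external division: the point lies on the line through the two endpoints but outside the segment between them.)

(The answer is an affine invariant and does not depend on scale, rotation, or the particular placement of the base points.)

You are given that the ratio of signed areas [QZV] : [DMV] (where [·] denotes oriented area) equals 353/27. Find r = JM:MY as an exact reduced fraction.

r = 3

Work in coordinates with J = (0, 0), D = (1, 0), T = (0, 1), Y = (4, -1).
1. V lies on line DJ with DV:VJ = 1:3 ⇒ V = (3/4, 0)
2. Q lies on line TJ with TQ:QJ = -2:5 ⇒ Q = (0, 5/3)
3. With JM:MY = r, write λ = r/(r+1) so M = J + λ·(Y−J); M is affine-linear in λ
4. Z is the centroid of triangle YMT ⇒ Z is an affine combination of earlier points and hence also affine-linear in λ
Every point depending on M is an affine combination of M and λ-independent points, so each such coordinate is linear in λ; the λ² term in each signed area is a multiple of (Y−J)×(Y−J) = 0, so 2·[QZV] and 2·[DMV] are each linear in λ. Evaluating at λ=0 and λ=1:
  2·[QZV] = -71/36·λ − 35/36,   2·[DMV] = -1/4·λ
So [QZV]:[DMV] = (-71/36·λ − 35/36) / (-1/4·λ). Setting this equal to 353/27:
  -71/36·λ − 35/36 = 353/27·(-1/4·λ)  ⇒  λ = 3/4
Then r = λ/(1−λ) = (3/4)/(1/4) = 3. Check: with r = 3, M = (3, -3/4) and [QZV]:[DMV] = 353/27 as required.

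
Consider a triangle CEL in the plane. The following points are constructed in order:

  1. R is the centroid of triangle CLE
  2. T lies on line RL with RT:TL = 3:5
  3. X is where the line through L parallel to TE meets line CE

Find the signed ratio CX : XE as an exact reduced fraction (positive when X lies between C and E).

Assign C = (0, 0), E = (1, 0), L = (0, 1) — the answer is frame-independent, so this choice is without loss of generality.
1. R is the centroid of triangle CLE ⇒ R = (1/3, 1/3)
2. T lies on line RL with RT:TL = 3:5 ⇒ T = (5/24, 7/12)
3. X is where the line through L parallel to TE meets line CE ⇒ X = (19/14, 0)
X = C + t·(E−C) with t = 19/14, so CX:XE = t:(1−t) = 19/14:-5/14

CX:XE = -19/5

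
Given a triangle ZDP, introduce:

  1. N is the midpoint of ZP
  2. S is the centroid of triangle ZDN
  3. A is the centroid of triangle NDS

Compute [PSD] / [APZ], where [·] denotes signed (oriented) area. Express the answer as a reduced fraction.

Choose coordinates Z = (0, 0), D = (1, 0), P = (0, 1).
1. N is the midpoint of ZP ⇒ N = (0, 1/2)
2. S is the centroid of triangle ZDN ⇒ S = (1/3, 1/6)
3. A is the centroid of triangle NDS ⇒ A = (4/9, 2/9)
2·[PSD] = 1/2, 2·[APZ] = 4/9
[PSD]:[APZ] = 1/2:4/9 = 9/8

[PSD]:[APZ] = 9/8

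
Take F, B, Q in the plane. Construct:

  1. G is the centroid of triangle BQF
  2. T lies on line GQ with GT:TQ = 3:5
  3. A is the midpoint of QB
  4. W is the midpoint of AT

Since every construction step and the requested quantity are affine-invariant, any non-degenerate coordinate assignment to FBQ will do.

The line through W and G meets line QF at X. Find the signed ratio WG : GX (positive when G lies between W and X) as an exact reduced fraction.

WG:GX = 1/16

Set F = (0, 0), B = (1, 0), Q = (0, 1); any affine frame gives the same invariant.
1. G is the centroid of triangle BQF ⇒ G = (1/3, 1/3)
2. T lies on line GQ with GT:TQ = 3:5 ⇒ T = (5/24, 7/12)
3. A is the midpoint of QB ⇒ A = (1/2, 1/2)
4. W is the midpoint of AT ⇒ W = (17/48, 13/24)
line WG meets QF at X = (0, -3)
G = W + t·(X−W) with t = 1/17, so WG:GX = 1/17:16/17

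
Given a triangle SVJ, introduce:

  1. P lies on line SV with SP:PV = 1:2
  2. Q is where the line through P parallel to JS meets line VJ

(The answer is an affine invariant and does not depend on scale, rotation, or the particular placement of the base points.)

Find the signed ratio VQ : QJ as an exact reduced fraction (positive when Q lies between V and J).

VQ:QJ = 2

Assign S = (0, 0), V = (1, 0), J = (0, 1) — the answer is frame-independent, so this choice is without loss of generality.
1. P lies on line SV with SP:PV = 1:2 ⇒ P = (1/3, 0)
2. Q is where the line through P parallel to JS meets line VJ ⇒ Q = (1/3, 2/3)
Q = V + t·(J−V) with t = 2/3, so VQ:QJ = t:(1−t) = 2/3:1/3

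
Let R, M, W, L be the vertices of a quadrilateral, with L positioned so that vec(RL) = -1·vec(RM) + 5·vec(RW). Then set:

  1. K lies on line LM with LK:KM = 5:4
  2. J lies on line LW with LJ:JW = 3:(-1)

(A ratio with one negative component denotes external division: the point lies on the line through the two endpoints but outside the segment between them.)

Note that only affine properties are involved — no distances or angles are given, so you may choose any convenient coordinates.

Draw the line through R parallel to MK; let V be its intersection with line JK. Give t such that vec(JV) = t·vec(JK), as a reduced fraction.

t = -1/9

Work in coordinates with R = (0, 0), M = (1, 0), W = (0, 1), L = (-1, 5).
1. K lies on line LM with LK:KM = 5:4 ⇒ K = (1/9, 20/9)
2. J lies on line LW with LJ:JW = 3:(-1) ⇒ J = (1/2, -1)
through R parallel to MK: direction (-8/9, 20/9); meets JK at V = (44/81, -110/81)
V = J + t·(K−J) with t = -1/9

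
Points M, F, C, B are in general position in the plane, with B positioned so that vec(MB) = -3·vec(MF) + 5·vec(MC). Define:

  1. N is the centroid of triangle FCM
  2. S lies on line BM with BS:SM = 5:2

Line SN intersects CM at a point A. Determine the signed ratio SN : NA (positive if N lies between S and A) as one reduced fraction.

Set M = (0, 0), F = (1, 0), C = (0, 1), B = (-3, 5); any affine frame gives the same invariant.
1. N is the centroid of triangle FCM ⇒ N = (1/3, 1/3)
2. S lies on line BM with BS:SM = 5:2 ⇒ S = (-6/7, 10/7)
line SN meets CM at A = (0, 16/25)
N = S + t·(A−S) with t = 25/18, so SN:NA = 25/18:-7/18

SN:NA = -25/7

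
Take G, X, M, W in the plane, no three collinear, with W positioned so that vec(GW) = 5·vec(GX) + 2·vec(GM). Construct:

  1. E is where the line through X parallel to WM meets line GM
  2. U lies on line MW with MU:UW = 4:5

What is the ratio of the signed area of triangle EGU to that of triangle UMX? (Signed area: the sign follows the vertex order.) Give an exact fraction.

[EGU]:[UMX] = -1/6

Set G = (0, 0), X = (1, 0), M = (0, 1), W = (5, 2); any affine frame gives the same invariant.
1. E is where the line through X parallel to WM meets line GM ⇒ E = (0, -1/5)
2. U lies on line MW with MU:UW = 4:5 ⇒ U = (20/9, 13/9)
2·[EGU] = -4/9, 2·[UMX] = 8/3
[EGU]:[UMX] = -4/9:8/3 = -1/6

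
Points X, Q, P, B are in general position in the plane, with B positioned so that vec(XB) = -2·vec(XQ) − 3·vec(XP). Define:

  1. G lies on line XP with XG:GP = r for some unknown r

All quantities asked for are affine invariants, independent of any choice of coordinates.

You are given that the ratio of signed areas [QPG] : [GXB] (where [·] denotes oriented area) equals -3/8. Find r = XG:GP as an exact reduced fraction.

r = 4/3

Assign X = (0, 0), Q = (1, 0), P = (0, 1), B = (-2, -3) — the answer is frame-independent, so this choice is without loss of generality.
1. With XG:GP = r, write λ = r/(r+1) so G = X + λ·(P−X); G is affine-linear in λ
Every point depending on G is an affine combination of G and λ-independent points, so each such coordinate is linear in λ; the λ² term in each signed area is a multiple of (P−X)×(P−X) = 0, so 2·[QPG] and 2·[GXB] are each linear in λ. Evaluating at λ=0 and λ=1:
  2·[QPG] = −λ + 1,   2·[GXB] = -2·λ
So [QPG]:[GXB] = (−λ + 1) / (-2·λ). Setting this equal to -3/8:
  −λ + 1 = -3/8·(-2·λ)  ⇒  λ = 4/7
Then r = λ/(1−λ) = (4/7)/(3/7) = 4/3. Check: with r = 4/3, G = (0, 4/7) and [QPG]:[GXB] = -3/8 as required.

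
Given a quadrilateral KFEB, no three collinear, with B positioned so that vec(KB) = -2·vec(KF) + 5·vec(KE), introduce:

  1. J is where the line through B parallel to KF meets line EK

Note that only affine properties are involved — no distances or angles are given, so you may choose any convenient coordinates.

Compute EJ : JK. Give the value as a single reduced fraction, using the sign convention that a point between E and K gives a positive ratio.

Work in coordinates with K = (0, 0), F = (1, 0), E = (0, 1), B = (-2, 5).
1. J is where the line through B parallel to KF meets line EK ⇒ J = (0, 5)
J = E + t·(K−E) with t = -4, so EJ:JK = t:(1−t) = -4:5

EJ:JK = -4/5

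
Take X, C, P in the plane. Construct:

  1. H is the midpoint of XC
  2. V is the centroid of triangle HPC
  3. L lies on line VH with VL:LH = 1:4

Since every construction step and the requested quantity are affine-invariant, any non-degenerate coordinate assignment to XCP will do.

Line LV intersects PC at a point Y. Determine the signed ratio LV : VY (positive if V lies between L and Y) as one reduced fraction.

LV:VY = 2/5

Assign X = (0, 0), C = (1, 0), P = (0, 1) — the answer is frame-independent, so this choice is without loss of generality.
1. H is the midpoint of XC ⇒ H = (1/2, 0)
2. V is the centroid of triangle HPC ⇒ V = (1/2, 1/3)
3. L lies on line VH with VL:LH = 1:4 ⇒ L = (1/2, 4/15)
line LV meets PC at Y = (1/2, 1/2)
V = L + t·(Y−L) with t = 2/7, so LV:VY = 2/7:5/7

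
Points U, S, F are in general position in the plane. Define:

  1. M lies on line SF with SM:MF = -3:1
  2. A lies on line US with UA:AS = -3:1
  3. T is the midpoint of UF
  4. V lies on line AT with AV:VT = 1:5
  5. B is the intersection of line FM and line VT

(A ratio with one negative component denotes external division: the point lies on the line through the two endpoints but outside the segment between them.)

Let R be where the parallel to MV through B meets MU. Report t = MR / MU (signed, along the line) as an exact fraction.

Assign U = (0, 0), S = (1, 0), F = (0, 1) — the answer is frame-independent, so this choice is without loss of generality.
1. M lies on line SF with SM:MF = -3:1 ⇒ M = (-1/2, 3/2)
2. A lies on line US with UA:AS = -3:1 ⇒ A = (3/2, 0)
3. T is the midpoint of UF ⇒ T = (0, 1/2)
4. V lies on line AT with AV:VT = 1:5 ⇒ V = (5/4, 1/12)
5. B is the intersection of line FM and line VT ⇒ B = (3/4, 1/4)
through B parallel to MV: direction (7/4, -17/12); meets MU at R = (-9/23, 27/23)
R = M + t·(U−M) with t = 5/23

t = 5/23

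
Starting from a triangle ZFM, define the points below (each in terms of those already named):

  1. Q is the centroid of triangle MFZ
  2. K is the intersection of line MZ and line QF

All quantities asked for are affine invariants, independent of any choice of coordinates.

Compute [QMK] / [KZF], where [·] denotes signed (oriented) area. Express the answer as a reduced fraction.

[QMK]:[KZF] = 1/3

Work in coordinates with Z = (0, 0), F = (1, 0), M = (0, 1).
1. Q is the centroid of triangle MFZ ⇒ Q = (1/3, 1/3)
2. K is the intersection of line MZ and line QF ⇒ K = (0, 1/2)
2·[QMK] = 1/6, 2·[KZF] = 1/2
[QMK]:[KZF] = 1/6:1/2 = 1/3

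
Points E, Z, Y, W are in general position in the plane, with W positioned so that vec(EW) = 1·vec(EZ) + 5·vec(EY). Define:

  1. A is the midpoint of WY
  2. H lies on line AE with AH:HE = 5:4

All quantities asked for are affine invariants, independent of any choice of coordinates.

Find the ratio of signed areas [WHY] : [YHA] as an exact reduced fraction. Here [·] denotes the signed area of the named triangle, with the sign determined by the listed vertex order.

Assign E = (0, 0), Z = (1, 0), Y = (0, 1), W = (1, 5) — the answer is frame-independent, so this choice is without loss of generality.
1. A is the midpoint of WY ⇒ A = (1/2, 3)
2. H lies on line AE with AH:HE = 5:4 ⇒ H = (2/9, 4/3)
2·[WHY] = -5/9, 2·[YHA] = 5/18
[WHY]:[YHA] = -5/9:5/18 = -2

[WHY]:[YHA] = -2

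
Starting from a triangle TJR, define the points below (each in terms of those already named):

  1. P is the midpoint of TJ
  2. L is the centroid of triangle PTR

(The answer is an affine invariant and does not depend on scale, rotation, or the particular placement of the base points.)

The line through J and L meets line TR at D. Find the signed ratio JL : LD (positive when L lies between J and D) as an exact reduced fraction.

Set T = (0, 0), J = (1, 0), R = (0, 1); any affine frame gives the same invariant.
1. P is the midpoint of TJ ⇒ P = (1/2, 0)
2. L is the centroid of triangle PTR ⇒ L = (1/6, 1/3)
line JL meets TR at D = (0, 2/5)
L = J + t·(D−J) with t = 5/6, so JL:LD = 5/6:1/6

JL:LD = 5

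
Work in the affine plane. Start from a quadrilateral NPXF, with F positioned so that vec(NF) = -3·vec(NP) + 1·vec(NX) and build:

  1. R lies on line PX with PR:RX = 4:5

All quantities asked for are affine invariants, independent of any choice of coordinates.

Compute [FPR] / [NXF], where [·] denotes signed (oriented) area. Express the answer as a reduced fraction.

Work in coordinates with N = (0, 0), P = (1, 0), X = (0, 1), F = (-3, 1).
1. R lies on line PX with PR:RX = 4:5 ⇒ R = (5/9, 4/9)
2·[FPR] = 4/3, 2·[NXF] = 3
[FPR]:[NXF] = 4/3:3 = 4/9

[FPR]:[NXF] = 4/9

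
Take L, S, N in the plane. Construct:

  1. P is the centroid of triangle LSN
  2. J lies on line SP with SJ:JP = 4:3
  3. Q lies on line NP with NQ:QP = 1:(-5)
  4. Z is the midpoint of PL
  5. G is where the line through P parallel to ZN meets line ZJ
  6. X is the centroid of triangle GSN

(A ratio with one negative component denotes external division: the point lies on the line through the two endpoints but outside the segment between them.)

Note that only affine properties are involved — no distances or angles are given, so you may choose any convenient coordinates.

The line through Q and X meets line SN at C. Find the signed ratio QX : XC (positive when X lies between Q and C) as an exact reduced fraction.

QX:XC = -17/11

Assign L = (0, 0), S = (1, 0), N = (0, 1) — the answer is frame-independent, so this choice is without loss of generality.
1. P is the centroid of triangle LSN ⇒ P = (1/3, 1/3)
2. J lies on line SP with SJ:JP = 4:3 ⇒ J = (13/21, 4/21)
3. Q lies on line NP with NQ:QP = 1:(-5) ⇒ Q = (-1/12, 7/6)
4. Z is the midpoint of PL ⇒ Z = (1/6, 1/6)
5. G is where the line through P parallel to ZN meets line ZJ ⇒ G = (35/96, 17/96)
6. X is the centroid of triangle GSN ⇒ X = (131/288, 113/288)
line QX meets SN at C = (29/272, 243/272)
X = Q + t·(C−Q) with t = 17/6, so QX:XC = 17/6:-11/6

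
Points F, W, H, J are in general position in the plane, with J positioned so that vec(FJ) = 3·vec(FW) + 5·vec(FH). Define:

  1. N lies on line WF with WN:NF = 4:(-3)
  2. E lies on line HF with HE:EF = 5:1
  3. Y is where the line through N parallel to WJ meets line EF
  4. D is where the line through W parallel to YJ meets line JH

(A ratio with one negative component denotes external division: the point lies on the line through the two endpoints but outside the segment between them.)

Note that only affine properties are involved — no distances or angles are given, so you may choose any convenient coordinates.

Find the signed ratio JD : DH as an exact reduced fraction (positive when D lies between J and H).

JD:DH = -40

Set F = (0, 0), W = (1, 0), H = (0, 1), J = (3, 5); any affine frame gives the same invariant.
1. N lies on line WF with WN:NF = 4:(-3) ⇒ N = (-3, 0)
2. E lies on line HF with HE:EF = 5:1 ⇒ E = (0, 1/6)
3. Y is where the line through N parallel to WJ meets line EF ⇒ Y = (0, 15/2)
4. D is where the line through W parallel to YJ meets line JH ⇒ D = (-1/13, 35/39)
D = J + t·(H−J) with t = 40/39, so JD:DH = t:(1−t) = 40/39:-1/39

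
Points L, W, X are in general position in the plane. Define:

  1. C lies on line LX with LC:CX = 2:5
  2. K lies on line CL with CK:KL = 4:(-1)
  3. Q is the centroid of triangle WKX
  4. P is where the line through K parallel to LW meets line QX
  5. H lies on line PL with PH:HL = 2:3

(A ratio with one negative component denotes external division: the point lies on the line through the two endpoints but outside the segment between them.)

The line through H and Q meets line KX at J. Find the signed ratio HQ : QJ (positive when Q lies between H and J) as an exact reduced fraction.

Set L = (0, 0), W = (1, 0), X = (0, 1); any affine frame gives the same invariant.
1. C lies on line LX with LC:CX = 2:5 ⇒ C = (0, 2/7)
2. K lies on line CL with CK:KL = 4:(-1) ⇒ K = (0, -2/21)
3. Q is the centroid of triangle WKX ⇒ Q = (1/3, 19/63)
4. P is where the line through K parallel to LW meets line QX ⇒ P = (23/44, -2/21)
5. H lies on line PL with PH:HL = 2:3 ⇒ H = (69/220, -2/35)
line HQ meets KX at J = (0, -75/13)
Q = H + t·(J−H) with t = -13/207, so HQ:QJ = -13/207:220/207

HQ:QJ = -13/220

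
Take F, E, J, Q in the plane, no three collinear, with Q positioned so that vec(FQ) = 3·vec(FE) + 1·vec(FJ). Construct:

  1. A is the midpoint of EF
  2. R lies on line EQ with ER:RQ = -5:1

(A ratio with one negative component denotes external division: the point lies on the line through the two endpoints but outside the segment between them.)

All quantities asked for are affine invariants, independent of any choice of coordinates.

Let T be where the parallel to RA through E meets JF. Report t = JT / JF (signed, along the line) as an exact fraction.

t = 17/12

Set F = (0, 0), E = (1, 0), J = (0, 1), Q = (3, 1); any affine frame gives the same invariant.
1. A is the midpoint of EF ⇒ A = (1/2, 0)
2. R lies on line EQ with ER:RQ = -5:1 ⇒ R = (7/2, 5/4)
through E parallel to RA: direction (-3, -5/4); meets JF at T = (0, -5/12)
T = J + t·(F−J) with t = 17/12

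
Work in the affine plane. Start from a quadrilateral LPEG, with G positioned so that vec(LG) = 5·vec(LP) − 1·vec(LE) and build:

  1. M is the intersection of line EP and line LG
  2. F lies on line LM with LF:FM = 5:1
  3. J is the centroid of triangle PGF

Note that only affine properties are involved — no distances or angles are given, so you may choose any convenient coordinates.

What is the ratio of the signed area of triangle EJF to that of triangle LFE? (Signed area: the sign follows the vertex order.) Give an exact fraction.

[EJF]:[LFE] = -33/25

Choose coordinates L = (0, 0), P = (1, 0), E = (0, 1), G = (5, -1).
1. M is the intersection of line EP and line LG ⇒ M = (5/4, -1/4)
2. F lies on line LM with LF:FM = 5:1 ⇒ F = (25/24, -5/24)
3. J is the centroid of triangle PGF ⇒ J = (169/72, -29/72)
2·[EJF] = -11/8, 2·[LFE] = 25/24
[EJF]:[LFE] = -11/8:25/24 = -33/25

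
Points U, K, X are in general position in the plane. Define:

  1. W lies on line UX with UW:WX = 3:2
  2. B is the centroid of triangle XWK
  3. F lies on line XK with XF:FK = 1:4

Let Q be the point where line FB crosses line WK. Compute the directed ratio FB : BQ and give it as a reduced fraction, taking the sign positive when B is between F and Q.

Assign U = (0, 0), K = (1, 0), X = (0, 1) — the answer is frame-independent, so this choice is without loss of generality.
1. W lies on line UX with UW:WX = 3:2 ⇒ W = (0, 3/5)
2. B is the centroid of triangle XWK ⇒ B = (1/3, 8/15)
3. F lies on line XK with XF:FK = 1:4 ⇒ F = (1/5, 4/5)
line FB meets WK at Q = (3/7, 12/35)
B = F + t·(Q−F) with t = 7/12, so FB:BQ = 7/12:5/12

FB:BQ = 7/5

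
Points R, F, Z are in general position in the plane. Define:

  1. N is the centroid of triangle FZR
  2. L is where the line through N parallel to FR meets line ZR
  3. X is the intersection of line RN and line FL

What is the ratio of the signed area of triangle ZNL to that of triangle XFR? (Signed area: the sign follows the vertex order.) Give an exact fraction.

Work in coordinates with R = (0, 0), F = (1, 0), Z = (0, 1).
1. N is the centroid of triangle FZR ⇒ N = (1/3, 1/3)
2. L is where the line through N parallel to FR meets line ZR ⇒ L = (0, 1/3)
3. X is the intersection of line RN and line FL ⇒ X = (1/4, 1/4)
2·[ZNL] = -2/9, 2·[XFR] = -1/4
[ZNL]:[XFR] = -2/9:-1/4 = 8/9

[ZNL]:[XFR] = 8/9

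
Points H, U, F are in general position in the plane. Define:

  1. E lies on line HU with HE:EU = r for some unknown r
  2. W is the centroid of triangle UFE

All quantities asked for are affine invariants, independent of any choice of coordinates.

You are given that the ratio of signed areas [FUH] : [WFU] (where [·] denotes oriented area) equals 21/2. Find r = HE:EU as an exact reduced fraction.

r = 5/2

Set H = (0, 0), U = (1, 0), F = (0, 1); any affine frame gives the same invariant.
1. With HE:EU = r, write λ = r/(r+1) so E = H + λ·(U−H); E is affine-linear in λ
2. W is the centroid of triangle UFE ⇒ W is an affine combination of earlier points and hence also affine-linear in λ
Every point depending on E is an affine combination of E and λ-independent points, so each such coordinate is linear in λ; the λ² term in each signed area is a multiple of (U−H)×(U−H) = 0, so 2·[FUH] and 2·[WFU] are each linear in λ. Evaluating at λ=0 and λ=1:
  2·[FUH] = -1,   2·[WFU] = 1/3·λ − 1/3
So [FUH]:[WFU] = (-1) / (1/3·λ − 1/3). Setting this equal to 21/2:
  -1 = 21/2·(1/3·λ − 1/3)  ⇒  λ = 5/7
Then r = λ/(1−λ) = (5/7)/(2/7) = 5/2. Check: with r = 5/2, E = (5/7, 0) and [FUH]:[WFU] = 21/2 as required.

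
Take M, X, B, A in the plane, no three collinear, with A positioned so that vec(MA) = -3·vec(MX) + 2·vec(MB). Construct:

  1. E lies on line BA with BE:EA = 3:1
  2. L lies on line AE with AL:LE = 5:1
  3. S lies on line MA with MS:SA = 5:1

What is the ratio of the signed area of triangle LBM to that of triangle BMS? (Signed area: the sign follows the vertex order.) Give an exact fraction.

[LBM]:[BMS] = 19/20

Work in coordinates with M = (0, 0), X = (1, 0), B = (0, 1), A = (-3, 2).
1. E lies on line BA with BE:EA = 3:1 ⇒ E = (-9/4, 7/4)
2. L lies on line AE with AL:LE = 5:1 ⇒ L = (-19/8, 43/24)
3. S lies on line MA with MS:SA = 5:1 ⇒ S = (-5/2, 5/3)
2·[LBM] = -19/8, 2·[BMS] = -5/2
[LBM]:[BMS] = -19/8:-5/2 = 19/20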